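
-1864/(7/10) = -18640/7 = -2662.86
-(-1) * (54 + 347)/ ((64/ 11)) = 4411/ 64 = 68.92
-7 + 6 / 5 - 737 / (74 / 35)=-131121 / 370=-354.38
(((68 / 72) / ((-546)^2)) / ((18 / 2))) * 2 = 17 / 24147396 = 0.00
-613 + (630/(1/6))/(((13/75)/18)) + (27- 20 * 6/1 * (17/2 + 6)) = 5072762/13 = 390212.46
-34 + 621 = 587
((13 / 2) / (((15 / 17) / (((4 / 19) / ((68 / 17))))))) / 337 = 221 / 192090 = 0.00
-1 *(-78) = 78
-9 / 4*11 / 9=-11 / 4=-2.75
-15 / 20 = -3 / 4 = -0.75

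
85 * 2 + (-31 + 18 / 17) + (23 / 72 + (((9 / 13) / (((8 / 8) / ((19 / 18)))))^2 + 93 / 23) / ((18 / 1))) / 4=140.20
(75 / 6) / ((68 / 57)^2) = 81225 / 9248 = 8.78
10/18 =5/9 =0.56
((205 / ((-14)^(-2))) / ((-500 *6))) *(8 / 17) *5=-8036 / 255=-31.51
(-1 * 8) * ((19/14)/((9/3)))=-76/21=-3.62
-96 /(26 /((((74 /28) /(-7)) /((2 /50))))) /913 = 22200 /581581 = 0.04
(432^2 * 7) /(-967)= -1306368 /967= -1350.95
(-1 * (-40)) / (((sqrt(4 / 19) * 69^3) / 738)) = 1640 * sqrt(19) / 36501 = 0.20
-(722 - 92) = -630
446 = 446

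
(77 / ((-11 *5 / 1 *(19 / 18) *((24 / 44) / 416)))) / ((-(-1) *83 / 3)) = -288288 / 7885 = -36.56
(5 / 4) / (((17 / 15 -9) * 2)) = -0.08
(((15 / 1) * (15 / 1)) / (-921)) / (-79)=75 / 24253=0.00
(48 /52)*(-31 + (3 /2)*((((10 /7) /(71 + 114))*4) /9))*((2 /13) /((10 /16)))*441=-97102656 /31265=-3105.79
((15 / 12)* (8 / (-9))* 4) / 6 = -20 / 27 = -0.74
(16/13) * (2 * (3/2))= 48/13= 3.69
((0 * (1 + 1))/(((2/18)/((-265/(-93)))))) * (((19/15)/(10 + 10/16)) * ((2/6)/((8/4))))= 0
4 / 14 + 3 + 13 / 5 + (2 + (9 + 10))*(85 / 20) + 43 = 19339 / 140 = 138.14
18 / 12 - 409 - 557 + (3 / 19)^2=-696351 / 722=-964.48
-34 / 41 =-0.83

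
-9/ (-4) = 9/ 4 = 2.25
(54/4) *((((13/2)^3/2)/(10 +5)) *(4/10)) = 19773/400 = 49.43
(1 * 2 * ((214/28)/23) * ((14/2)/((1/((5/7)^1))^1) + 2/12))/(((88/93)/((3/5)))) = 308481/141680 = 2.18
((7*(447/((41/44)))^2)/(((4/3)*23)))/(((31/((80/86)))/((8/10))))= 64987477632/51537779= 1260.97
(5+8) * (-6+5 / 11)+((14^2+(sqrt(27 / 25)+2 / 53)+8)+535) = 3 * sqrt(3) / 5+388830 / 583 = 667.99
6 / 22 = 0.27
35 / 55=7 / 11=0.64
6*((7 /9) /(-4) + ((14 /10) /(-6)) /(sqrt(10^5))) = -7 /6 - 7*sqrt(10) /5000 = -1.17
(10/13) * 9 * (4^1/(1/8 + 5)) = 2880/533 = 5.40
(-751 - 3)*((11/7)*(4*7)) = -33176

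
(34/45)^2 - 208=-420044/2025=-207.43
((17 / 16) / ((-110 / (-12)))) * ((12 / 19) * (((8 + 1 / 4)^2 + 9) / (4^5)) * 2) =188649 / 17121280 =0.01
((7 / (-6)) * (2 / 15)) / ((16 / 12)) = -7 / 60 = -0.12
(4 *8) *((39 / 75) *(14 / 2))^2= 264992 / 625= 423.99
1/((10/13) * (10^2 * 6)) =0.00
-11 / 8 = -1.38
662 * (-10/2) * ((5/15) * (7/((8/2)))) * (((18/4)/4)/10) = -6951/32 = -217.22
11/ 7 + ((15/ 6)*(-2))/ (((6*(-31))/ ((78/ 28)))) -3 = -1175/ 868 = -1.35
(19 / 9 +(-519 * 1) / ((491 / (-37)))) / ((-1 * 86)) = -91078 / 190017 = -0.48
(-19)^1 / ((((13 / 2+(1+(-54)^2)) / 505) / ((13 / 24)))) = -124735 / 70164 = -1.78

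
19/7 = 2.71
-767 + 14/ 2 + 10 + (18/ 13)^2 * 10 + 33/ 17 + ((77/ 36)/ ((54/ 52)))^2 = -491737641355/ 678591108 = -724.64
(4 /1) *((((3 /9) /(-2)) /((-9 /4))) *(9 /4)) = 0.67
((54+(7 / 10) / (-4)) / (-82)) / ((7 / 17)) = -36601 / 22960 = -1.59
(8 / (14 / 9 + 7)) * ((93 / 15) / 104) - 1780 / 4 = -2226946 / 5005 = -444.94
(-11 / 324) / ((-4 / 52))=0.44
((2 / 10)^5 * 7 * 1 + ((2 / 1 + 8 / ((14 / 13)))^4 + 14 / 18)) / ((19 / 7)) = 28090374902 / 9646875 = 2911.86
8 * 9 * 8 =576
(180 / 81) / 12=5 / 27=0.19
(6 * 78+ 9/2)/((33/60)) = 859.09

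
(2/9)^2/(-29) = -4/2349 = -0.00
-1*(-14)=14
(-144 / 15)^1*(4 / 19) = -192 / 95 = -2.02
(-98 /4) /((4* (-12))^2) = -49 /4608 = -0.01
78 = 78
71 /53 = 1.34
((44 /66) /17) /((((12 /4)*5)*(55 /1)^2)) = 2 /2314125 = 0.00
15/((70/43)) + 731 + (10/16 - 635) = 105.84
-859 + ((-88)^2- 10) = 6875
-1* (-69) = 69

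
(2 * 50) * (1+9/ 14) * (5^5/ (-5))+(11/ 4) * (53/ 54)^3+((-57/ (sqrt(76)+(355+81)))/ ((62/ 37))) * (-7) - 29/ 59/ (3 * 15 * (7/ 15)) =-102675.46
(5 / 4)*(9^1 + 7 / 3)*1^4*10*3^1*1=425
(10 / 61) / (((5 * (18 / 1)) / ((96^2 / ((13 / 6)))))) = 6144 / 793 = 7.75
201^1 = 201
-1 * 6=-6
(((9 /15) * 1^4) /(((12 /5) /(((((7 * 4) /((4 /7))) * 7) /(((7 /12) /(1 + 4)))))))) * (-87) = -63945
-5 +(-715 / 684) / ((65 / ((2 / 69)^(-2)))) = -7339 / 304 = -24.14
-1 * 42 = -42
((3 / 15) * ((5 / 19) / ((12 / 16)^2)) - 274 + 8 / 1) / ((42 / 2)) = -45470 / 3591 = -12.66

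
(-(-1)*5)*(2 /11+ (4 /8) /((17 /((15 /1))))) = 1165 /374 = 3.11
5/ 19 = 0.26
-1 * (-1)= 1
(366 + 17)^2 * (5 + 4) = 1320201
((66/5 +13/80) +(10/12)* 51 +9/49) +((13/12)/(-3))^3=640109851/11430720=56.00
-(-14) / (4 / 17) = 119 / 2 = 59.50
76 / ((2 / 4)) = 152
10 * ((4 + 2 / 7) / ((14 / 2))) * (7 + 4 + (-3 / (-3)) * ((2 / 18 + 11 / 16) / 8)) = 67.96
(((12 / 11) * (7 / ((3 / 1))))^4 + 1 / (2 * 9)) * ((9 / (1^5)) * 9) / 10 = 99706041 / 292820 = 340.50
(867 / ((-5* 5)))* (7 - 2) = -867 / 5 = -173.40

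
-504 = -504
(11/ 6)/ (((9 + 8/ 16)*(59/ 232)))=2552/ 3363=0.76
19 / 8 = 2.38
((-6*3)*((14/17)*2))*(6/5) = -3024/85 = -35.58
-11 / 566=-0.02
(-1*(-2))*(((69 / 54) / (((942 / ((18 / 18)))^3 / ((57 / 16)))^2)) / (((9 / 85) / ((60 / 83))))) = 3528775 / 11134859407017795293184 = 0.00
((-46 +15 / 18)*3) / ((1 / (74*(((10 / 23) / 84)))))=-50135 / 966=-51.90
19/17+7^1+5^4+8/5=53951/85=634.72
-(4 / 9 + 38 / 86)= -343 / 387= -0.89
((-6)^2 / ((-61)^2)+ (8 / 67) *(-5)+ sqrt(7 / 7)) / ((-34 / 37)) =-3806523 / 8476438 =-0.45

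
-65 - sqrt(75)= -65 - 5 * sqrt(3)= -73.66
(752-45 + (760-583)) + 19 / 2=1787 / 2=893.50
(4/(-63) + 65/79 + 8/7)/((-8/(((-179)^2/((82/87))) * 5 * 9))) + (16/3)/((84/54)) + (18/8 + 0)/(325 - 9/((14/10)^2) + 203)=-1128025491873057/3101303632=-363726.23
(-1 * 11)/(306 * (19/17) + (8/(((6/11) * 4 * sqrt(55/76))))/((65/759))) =-2091375/63614552 + 180895 * sqrt(1045)/1208676488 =-0.03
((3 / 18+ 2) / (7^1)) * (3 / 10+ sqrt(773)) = 13 / 140+ 13 * sqrt(773) / 42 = 8.70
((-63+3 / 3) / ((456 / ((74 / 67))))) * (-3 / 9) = 1147 / 22914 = 0.05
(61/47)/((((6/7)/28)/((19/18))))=56791/1269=44.75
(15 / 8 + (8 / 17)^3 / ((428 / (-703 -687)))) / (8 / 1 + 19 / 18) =58158045 / 342750532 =0.17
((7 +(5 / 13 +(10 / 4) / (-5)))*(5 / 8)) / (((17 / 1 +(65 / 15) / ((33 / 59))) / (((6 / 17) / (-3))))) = -0.02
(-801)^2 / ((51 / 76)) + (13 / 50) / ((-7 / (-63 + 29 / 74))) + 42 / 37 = 420977326493 / 440300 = 956114.75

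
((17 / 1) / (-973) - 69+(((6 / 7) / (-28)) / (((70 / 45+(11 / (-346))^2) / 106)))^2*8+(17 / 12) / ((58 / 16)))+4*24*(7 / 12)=1808084452376672725084 / 81667801332266242317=22.14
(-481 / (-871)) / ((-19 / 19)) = -37 / 67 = -0.55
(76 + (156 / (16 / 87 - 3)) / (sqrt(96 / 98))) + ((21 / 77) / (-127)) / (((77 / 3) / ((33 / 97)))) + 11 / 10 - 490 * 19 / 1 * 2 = -18598.87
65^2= 4225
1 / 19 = 0.05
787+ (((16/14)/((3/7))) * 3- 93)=702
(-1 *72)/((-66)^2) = -2/121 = -0.02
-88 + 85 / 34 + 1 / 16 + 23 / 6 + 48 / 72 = -1295 / 16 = -80.94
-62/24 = -31/12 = -2.58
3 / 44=0.07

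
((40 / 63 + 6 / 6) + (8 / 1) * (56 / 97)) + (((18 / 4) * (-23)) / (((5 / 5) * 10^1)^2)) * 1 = 6378023 / 1222200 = 5.22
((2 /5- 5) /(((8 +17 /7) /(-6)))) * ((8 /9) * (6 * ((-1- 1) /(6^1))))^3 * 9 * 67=-88367104 /9855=-8966.73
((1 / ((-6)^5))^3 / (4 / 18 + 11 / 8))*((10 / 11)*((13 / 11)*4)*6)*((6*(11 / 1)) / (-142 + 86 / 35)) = 455 / 28018181740032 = 0.00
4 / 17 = 0.24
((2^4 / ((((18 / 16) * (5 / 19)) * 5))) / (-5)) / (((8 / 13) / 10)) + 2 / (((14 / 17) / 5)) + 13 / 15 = -34838 / 1575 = -22.12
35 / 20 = 7 / 4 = 1.75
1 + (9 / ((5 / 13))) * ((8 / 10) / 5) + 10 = 1843 / 125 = 14.74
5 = 5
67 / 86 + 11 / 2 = 6.28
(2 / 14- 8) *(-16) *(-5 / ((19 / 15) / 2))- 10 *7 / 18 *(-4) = -1169380 / 1197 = -976.93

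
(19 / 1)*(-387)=-7353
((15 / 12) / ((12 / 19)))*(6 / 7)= 95 / 56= 1.70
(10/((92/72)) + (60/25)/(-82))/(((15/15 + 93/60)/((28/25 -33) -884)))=-1122319352/400775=-2800.37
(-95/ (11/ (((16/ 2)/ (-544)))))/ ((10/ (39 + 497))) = 6.81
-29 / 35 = -0.83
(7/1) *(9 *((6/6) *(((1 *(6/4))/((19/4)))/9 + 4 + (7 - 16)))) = -5943/19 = -312.79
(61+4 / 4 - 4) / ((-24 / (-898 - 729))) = 47183 / 12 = 3931.92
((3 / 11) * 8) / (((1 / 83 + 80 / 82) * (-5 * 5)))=-81672 / 924275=-0.09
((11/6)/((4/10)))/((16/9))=165/64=2.58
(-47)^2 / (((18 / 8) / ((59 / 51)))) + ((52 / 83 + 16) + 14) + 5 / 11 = 488993855 / 419067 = 1166.86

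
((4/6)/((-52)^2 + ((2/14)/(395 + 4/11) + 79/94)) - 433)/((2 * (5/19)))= -191037889998923/232208579970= -822.70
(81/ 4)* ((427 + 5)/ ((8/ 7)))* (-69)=-1056321/ 2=-528160.50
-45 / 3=-15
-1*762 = -762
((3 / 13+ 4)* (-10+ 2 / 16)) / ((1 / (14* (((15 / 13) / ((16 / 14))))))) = -3193575 / 5408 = -590.53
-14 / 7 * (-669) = 1338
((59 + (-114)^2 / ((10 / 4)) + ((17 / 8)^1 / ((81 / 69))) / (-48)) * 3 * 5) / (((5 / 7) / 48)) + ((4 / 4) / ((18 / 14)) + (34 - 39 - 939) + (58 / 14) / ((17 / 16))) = 226986963013 / 42840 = 5298481.86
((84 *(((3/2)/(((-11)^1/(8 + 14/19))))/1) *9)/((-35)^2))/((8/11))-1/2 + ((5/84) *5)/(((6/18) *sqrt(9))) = -48413/39900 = -1.21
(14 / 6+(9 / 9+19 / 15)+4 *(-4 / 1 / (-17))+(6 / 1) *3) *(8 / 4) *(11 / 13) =44022 / 1105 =39.84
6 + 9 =15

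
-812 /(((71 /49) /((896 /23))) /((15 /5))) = -106950144 /1633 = -65493.05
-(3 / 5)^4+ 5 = 3044 / 625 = 4.87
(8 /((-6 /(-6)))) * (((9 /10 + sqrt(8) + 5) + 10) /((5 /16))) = 256 * sqrt(2) /5 + 10176 /25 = 479.45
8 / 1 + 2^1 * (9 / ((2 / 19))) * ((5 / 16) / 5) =299 / 16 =18.69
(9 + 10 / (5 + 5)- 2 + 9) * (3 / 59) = 51 / 59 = 0.86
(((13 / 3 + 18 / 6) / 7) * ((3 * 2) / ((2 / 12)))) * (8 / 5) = 2112 / 35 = 60.34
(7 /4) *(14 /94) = 49 /188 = 0.26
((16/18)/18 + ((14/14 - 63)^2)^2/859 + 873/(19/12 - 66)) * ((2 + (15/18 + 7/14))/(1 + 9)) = 924464472392/161353701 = 5729.43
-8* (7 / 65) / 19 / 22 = -28 / 13585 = -0.00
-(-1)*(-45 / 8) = -45 / 8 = -5.62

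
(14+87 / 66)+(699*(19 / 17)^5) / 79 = 75878303333 / 2467711466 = 30.75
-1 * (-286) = 286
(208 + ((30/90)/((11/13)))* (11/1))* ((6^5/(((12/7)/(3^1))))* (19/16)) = 6862401/2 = 3431200.50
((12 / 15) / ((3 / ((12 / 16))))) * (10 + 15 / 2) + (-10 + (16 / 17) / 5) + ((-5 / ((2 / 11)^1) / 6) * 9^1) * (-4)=26977 / 170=158.69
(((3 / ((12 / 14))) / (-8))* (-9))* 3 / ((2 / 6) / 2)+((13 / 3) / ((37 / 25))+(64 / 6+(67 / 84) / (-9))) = 4720609 / 55944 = 84.38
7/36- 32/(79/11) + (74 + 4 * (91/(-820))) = 40400281/583020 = 69.29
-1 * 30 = -30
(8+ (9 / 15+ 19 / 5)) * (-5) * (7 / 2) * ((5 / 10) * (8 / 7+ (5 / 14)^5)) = -19151211 / 153664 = -124.63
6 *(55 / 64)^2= 9075 / 2048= 4.43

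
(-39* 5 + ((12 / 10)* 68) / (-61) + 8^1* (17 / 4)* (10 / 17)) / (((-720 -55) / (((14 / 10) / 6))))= 376481 / 7091250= 0.05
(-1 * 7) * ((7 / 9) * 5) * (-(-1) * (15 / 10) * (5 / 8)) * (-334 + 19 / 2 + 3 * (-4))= 824425 / 96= 8587.76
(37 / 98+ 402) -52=34337 / 98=350.38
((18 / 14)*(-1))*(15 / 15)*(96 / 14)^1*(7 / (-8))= 54 / 7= 7.71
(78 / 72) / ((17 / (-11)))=-143 / 204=-0.70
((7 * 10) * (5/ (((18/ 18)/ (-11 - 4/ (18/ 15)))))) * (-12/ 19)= 60200/ 19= 3168.42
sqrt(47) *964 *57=54948 *sqrt(47)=376704.51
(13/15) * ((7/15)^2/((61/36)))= 2548/22875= 0.11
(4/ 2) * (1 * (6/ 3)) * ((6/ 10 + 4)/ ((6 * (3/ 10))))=92/ 9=10.22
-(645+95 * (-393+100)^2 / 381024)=-253916135 / 381024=-666.40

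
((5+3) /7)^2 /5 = 64 /245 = 0.26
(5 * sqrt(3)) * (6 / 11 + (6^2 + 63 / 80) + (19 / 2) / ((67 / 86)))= 2920111 * sqrt(3) / 11792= 428.92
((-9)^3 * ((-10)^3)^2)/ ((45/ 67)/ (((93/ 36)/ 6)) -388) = 378533250000/ 200659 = 1886450.40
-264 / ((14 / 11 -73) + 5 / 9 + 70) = 6534 / 29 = 225.31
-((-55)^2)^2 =-9150625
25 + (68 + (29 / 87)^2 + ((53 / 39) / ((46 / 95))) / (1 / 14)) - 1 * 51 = 219056 / 2691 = 81.40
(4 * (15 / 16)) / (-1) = -15 / 4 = -3.75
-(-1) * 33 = 33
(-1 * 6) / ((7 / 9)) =-7.71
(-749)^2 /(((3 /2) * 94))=3978.73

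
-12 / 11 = -1.09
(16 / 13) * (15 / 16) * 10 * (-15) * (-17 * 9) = 344250 / 13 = 26480.77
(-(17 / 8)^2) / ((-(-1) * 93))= -289 / 5952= -0.05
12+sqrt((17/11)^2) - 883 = -9564/11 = -869.45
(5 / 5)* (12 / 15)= 4 / 5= 0.80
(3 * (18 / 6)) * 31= 279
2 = 2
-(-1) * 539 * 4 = 2156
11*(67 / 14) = 737 / 14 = 52.64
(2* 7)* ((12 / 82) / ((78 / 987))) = 13818 / 533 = 25.92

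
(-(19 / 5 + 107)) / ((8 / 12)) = -831 / 5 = -166.20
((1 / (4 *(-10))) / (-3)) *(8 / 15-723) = -6.02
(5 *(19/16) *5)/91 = 475/1456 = 0.33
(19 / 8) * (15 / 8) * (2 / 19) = 15 / 32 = 0.47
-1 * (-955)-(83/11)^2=108666/121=898.07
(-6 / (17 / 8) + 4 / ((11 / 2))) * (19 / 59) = -7448 / 11033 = -0.68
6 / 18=1 / 3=0.33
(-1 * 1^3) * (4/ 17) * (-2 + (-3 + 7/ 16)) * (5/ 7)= 0.77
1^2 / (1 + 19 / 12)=0.39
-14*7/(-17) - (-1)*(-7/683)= 66815/11611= 5.75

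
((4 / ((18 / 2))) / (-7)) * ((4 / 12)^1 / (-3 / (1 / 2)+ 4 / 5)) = 10 / 2457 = 0.00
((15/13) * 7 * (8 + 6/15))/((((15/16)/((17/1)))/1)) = 79968/65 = 1230.28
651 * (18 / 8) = 5859 / 4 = 1464.75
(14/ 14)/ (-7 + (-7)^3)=-1/ 350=-0.00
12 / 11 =1.09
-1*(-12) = 12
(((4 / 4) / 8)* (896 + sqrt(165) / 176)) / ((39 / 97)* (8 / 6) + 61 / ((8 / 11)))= 97* sqrt(165) / 11528528 + 86912 / 65503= 1.33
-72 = -72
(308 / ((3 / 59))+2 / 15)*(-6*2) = -363448 / 5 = -72689.60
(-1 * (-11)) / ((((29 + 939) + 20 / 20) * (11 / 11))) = 0.01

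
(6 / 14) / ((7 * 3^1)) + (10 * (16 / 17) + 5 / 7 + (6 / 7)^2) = 9064 / 833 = 10.88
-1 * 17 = -17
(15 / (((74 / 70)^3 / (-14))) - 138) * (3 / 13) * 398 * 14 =-267353430624 / 658489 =-406010.47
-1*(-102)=102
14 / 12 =7 / 6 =1.17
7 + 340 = 347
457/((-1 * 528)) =-457/528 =-0.87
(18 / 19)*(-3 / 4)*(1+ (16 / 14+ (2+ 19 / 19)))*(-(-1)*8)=-3888 / 133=-29.23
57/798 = 1/14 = 0.07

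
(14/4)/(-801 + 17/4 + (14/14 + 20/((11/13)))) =-0.00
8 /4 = 2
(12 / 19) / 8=0.08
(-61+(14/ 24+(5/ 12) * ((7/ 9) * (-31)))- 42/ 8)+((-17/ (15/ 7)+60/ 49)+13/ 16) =-8637529/ 105840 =-81.61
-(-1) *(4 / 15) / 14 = 0.02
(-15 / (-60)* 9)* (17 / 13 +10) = 1323 / 52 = 25.44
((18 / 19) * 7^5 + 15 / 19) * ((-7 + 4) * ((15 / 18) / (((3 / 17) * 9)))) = -8571995 / 342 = -25064.31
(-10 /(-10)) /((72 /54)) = 3 /4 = 0.75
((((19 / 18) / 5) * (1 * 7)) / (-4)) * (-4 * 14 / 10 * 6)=12.41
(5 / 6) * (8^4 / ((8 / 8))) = 10240 / 3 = 3413.33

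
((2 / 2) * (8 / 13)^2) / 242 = 32 / 20449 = 0.00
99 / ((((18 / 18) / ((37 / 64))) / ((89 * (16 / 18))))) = 36223 / 8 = 4527.88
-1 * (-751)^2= -564001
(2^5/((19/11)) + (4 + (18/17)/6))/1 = 7333/323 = 22.70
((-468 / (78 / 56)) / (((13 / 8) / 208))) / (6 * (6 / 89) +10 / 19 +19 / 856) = -62253907968 / 1379473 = -45128.76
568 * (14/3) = 7952/3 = 2650.67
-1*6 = -6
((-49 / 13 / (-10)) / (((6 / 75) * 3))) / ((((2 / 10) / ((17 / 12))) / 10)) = 104125 / 936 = 111.24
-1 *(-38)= 38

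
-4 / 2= -2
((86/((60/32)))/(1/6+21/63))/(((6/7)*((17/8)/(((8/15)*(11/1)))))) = 3390464/11475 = 295.47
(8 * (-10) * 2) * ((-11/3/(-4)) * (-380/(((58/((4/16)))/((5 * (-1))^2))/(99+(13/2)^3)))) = 390438125/174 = 2243897.27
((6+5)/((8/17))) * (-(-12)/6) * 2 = 187/2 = 93.50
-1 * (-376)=376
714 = 714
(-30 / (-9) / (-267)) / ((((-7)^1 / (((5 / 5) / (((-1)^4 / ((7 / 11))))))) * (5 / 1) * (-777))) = -0.00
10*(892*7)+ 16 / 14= 437088 / 7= 62441.14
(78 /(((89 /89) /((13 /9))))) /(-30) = -169 /45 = -3.76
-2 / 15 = -0.13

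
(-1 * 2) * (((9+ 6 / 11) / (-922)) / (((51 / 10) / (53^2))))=983150 / 86207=11.40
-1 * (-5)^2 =-25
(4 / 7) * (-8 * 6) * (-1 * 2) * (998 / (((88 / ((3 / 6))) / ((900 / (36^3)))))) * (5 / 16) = 62375 / 33264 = 1.88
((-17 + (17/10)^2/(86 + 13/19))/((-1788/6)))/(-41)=-2794409/2012304600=-0.00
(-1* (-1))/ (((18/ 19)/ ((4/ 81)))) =38/ 729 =0.05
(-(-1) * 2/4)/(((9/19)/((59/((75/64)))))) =35872/675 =53.14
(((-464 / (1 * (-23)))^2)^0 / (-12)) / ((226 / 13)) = -13 / 2712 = -0.00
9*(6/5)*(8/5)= 432/25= 17.28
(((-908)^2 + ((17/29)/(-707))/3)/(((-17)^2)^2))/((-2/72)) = -608543473908/1712431063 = -355.37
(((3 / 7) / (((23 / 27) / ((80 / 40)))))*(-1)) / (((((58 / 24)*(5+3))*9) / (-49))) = 189 / 667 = 0.28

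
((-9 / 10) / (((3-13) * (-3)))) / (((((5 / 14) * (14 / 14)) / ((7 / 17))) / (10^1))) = -147 / 425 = -0.35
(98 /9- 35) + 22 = -19 /9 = -2.11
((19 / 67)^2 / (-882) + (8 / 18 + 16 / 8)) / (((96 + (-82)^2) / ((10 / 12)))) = 9677923 / 32402894832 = 0.00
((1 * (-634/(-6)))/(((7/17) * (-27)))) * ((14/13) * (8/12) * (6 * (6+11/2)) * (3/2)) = -247894/351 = -706.25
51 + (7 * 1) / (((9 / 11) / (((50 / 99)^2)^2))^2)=315303051771218011 / 6177051260219961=51.04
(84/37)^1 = 84/37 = 2.27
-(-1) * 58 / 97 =58 / 97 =0.60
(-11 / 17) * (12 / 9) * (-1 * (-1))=-44 / 51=-0.86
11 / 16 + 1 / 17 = 0.75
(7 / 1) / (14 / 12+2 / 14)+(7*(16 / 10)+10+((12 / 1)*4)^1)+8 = 908 / 11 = 82.55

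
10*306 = 3060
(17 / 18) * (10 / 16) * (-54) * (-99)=25245 / 8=3155.62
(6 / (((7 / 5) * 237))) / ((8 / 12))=15 / 553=0.03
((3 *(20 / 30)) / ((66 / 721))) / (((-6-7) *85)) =-721 / 36465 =-0.02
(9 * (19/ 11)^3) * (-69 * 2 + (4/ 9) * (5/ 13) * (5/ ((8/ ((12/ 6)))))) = -110573939/ 17303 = -6390.45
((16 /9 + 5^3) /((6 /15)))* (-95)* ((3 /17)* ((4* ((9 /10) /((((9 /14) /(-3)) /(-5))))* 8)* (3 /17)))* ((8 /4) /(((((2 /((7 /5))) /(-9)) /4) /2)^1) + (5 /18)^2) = 495233775260 /7803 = 63467099.23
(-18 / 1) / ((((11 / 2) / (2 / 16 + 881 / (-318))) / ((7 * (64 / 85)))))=452256 / 9911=45.63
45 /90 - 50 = -99 /2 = -49.50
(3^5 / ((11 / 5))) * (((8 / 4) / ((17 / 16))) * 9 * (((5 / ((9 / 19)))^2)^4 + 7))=1061472738274827520 / 3680721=288387176934.85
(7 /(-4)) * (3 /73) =-21 /292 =-0.07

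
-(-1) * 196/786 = 98/393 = 0.25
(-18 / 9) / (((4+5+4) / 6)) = -12 / 13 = -0.92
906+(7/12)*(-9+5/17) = 900.92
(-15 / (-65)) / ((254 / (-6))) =-0.01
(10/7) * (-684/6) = -162.86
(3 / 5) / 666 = 1 / 1110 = 0.00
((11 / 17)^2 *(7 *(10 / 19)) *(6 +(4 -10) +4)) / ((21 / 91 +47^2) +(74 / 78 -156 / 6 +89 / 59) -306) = 38978940 / 11874732271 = 0.00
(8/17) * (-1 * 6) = -48/17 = -2.82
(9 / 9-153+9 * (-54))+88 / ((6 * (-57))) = -109142 / 171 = -638.26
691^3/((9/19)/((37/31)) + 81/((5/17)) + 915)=1159736889065/4185651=277074.44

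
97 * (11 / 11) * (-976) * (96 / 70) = -4544256 / 35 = -129835.89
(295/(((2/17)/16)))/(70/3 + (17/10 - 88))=-1203600/1889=-637.16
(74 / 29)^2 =5476 / 841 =6.51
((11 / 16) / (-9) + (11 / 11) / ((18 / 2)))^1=5 / 144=0.03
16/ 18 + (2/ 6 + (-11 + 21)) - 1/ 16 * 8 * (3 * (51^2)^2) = -182660225/ 18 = -10147790.28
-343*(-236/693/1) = 11564/99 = 116.81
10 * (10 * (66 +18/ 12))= 6750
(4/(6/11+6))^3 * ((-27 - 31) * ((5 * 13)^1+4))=-887777/972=-913.35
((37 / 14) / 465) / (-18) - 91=-91.00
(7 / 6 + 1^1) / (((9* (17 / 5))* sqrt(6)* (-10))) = -13* sqrt(6) / 11016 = -0.00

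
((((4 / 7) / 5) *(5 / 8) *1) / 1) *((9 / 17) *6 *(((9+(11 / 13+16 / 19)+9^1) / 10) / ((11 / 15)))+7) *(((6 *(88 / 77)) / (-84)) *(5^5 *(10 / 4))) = -11206656250 / 15842827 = -707.36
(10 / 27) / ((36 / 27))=0.28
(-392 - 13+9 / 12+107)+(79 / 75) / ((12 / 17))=-133091 / 450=-295.76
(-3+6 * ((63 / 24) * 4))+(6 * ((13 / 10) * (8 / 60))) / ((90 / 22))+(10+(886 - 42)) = 1028536 / 1125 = 914.25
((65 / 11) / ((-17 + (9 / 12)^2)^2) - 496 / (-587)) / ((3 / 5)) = 645256240 / 446624233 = 1.44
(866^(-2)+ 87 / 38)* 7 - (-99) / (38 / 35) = 1527660505 / 14249164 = 107.21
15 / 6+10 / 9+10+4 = 317 / 18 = 17.61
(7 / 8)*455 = 398.12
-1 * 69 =-69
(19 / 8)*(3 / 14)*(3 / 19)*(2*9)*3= 243 / 56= 4.34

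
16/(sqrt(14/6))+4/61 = 4/61+16 * sqrt(21)/7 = 10.54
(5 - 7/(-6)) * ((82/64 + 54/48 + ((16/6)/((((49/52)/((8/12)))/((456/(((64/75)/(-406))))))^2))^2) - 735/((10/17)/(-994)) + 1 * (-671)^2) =11221063183253053297091007745/460992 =24341123453884347878251.70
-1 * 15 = -15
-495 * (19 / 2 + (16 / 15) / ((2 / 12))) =-15741 / 2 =-7870.50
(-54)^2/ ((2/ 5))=7290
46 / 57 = 0.81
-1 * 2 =-2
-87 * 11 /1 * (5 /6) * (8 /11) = -580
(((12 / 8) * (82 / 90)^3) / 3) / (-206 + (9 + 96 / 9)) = -68921 / 33959250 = -0.00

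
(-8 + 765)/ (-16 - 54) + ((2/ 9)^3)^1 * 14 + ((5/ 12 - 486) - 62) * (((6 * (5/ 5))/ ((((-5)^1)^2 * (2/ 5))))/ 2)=-174.94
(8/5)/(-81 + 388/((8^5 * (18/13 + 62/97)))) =-167247872/8466311935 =-0.02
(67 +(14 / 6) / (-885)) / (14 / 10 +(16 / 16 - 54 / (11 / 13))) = -978329 / 896859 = -1.09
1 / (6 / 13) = 13 / 6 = 2.17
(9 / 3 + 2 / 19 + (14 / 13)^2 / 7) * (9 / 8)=94527 / 25688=3.68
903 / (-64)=-903 / 64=-14.11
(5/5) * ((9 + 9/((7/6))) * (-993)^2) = 115367733/7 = 16481104.71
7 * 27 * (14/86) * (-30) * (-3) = 119070/43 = 2769.07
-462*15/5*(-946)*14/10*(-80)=-146849472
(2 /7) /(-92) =-1 /322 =-0.00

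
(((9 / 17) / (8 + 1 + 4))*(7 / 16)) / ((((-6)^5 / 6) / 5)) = -35 / 509184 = -0.00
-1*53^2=-2809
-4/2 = -2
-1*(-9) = 9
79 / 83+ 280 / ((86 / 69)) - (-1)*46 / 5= 4190059 / 17845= 234.80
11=11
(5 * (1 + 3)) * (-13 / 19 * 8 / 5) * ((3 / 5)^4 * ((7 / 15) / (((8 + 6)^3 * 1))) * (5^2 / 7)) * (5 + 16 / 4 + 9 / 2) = -18954 / 814625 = -0.02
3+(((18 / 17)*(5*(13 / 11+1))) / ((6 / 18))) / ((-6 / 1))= -2.78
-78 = -78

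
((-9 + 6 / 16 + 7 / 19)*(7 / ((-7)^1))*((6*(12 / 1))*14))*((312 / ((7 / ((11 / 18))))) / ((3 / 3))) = 4307160 / 19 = 226692.63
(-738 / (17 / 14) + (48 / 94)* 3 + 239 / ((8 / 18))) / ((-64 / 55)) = 12037905 / 204544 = 58.85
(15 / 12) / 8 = 5 / 32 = 0.16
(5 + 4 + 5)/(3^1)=14/3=4.67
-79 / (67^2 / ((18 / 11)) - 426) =-1422 / 41711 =-0.03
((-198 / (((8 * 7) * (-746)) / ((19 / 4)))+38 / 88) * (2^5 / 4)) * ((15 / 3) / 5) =417563 / 114884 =3.63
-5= -5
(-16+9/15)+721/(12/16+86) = -12299/1735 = -7.09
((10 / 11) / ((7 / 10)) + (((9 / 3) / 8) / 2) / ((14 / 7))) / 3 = 3431 / 7392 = 0.46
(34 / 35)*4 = 136 / 35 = 3.89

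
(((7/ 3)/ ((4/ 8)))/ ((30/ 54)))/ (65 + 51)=21/ 290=0.07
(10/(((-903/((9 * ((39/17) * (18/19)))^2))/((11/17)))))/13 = -112586760/533851493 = -0.21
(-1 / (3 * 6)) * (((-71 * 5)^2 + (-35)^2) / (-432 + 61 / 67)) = 4262875 / 259947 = 16.40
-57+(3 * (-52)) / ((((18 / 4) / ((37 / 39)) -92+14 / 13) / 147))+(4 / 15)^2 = 260113417 / 1243575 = 209.17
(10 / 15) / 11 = 2 / 33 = 0.06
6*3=18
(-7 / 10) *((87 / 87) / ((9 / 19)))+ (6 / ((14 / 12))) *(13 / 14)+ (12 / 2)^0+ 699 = 3101543 / 4410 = 703.30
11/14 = 0.79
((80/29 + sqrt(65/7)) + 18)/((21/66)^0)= sqrt(455)/7 + 602/29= 23.81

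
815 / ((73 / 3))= 2445 / 73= 33.49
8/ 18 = 4/ 9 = 0.44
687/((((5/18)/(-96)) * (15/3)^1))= -1187136/25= -47485.44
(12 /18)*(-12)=-8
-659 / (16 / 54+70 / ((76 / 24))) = -338067 / 11492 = -29.42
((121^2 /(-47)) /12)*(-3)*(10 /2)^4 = 9150625 /188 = 48673.54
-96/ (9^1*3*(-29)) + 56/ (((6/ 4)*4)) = 2468/ 261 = 9.46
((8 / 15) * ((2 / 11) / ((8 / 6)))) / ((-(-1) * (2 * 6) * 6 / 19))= 19 / 990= 0.02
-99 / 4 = -24.75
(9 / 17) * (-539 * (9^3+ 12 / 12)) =-208307.65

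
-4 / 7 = -0.57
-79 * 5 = -395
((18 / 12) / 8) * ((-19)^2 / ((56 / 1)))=1.21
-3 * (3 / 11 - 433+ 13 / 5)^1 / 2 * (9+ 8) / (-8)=-1371.03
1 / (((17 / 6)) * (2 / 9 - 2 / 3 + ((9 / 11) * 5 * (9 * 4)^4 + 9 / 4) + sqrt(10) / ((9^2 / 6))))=11637081426168 / 226553976803069511389 - 627264 * sqrt(10) / 1132769884015347556945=0.00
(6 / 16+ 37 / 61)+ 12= 6335 / 488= 12.98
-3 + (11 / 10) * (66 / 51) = -134 / 85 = -1.58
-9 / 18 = -1 / 2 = -0.50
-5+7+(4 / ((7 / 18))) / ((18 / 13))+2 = 11.43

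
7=7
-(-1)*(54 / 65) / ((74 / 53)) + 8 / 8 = 3836 / 2405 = 1.60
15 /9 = 5 /3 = 1.67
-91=-91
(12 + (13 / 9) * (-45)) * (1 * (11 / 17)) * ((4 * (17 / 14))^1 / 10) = -583 / 35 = -16.66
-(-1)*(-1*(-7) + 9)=16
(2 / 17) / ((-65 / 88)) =-176 / 1105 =-0.16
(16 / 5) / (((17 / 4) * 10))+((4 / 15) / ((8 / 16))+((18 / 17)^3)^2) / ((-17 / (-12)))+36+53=927841627873 / 10258466825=90.45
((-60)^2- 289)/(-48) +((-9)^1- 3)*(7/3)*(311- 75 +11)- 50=-337679/48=-7034.98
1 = 1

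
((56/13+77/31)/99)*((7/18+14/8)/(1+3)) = 19159/522288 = 0.04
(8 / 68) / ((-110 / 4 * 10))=-2 / 4675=-0.00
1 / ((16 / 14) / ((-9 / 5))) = -63 / 40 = -1.58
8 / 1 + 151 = 159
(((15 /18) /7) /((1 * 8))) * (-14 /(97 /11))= -55 /2328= -0.02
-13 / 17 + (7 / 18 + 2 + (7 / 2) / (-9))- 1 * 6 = -81 / 17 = -4.76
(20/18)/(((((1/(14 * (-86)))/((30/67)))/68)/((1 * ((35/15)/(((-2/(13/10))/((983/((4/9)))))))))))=9154620020/67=136636119.70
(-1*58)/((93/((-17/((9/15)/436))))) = 2149480/279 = 7704.23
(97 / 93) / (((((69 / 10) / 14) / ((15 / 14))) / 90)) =145500 / 713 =204.07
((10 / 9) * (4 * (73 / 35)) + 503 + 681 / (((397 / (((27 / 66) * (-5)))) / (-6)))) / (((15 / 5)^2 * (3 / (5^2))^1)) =3668202400 / 7428267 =493.82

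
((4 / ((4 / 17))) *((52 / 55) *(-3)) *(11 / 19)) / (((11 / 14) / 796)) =-29553888 / 1045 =-28281.23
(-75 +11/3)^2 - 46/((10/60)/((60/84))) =308152/63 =4891.30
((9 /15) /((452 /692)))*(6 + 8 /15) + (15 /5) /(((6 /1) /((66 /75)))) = 18197 /2825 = 6.44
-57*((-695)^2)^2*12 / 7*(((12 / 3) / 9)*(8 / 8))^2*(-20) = 5674175823200000 / 63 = 90066282907936.51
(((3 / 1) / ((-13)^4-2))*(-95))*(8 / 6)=-380 / 28559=-0.01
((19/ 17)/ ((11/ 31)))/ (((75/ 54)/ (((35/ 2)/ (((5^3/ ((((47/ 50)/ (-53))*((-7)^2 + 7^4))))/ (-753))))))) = 64349438013/ 6194375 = 10388.37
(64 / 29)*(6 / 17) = 384 / 493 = 0.78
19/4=4.75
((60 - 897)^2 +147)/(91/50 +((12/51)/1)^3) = 172130885400/450283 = 382272.67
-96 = -96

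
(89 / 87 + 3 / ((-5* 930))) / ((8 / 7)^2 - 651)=-6755287 / 4292949750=-0.00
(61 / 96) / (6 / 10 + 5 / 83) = 25315 / 26304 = 0.96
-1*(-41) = 41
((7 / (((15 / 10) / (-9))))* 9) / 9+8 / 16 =-83 / 2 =-41.50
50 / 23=2.17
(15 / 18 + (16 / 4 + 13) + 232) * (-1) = -1499 / 6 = -249.83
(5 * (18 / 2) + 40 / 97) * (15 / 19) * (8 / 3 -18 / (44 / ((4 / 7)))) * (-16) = -198048800 / 141911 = -1395.58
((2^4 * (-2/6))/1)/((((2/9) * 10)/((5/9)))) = -4/3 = -1.33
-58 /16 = -29 /8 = -3.62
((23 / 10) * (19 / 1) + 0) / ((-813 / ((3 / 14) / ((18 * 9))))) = -437 / 6146280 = -0.00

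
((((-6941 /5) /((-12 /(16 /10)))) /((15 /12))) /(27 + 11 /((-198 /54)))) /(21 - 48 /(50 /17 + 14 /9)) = 298463 /499500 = 0.60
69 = 69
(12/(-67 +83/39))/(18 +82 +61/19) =-4446/2480665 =-0.00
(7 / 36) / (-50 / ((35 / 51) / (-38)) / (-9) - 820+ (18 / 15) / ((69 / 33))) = -5635 / 32661768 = -0.00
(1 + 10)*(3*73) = 2409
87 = 87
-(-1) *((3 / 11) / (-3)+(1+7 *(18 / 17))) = 1556 / 187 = 8.32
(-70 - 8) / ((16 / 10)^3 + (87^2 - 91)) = -1625 / 155877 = -0.01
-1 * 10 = -10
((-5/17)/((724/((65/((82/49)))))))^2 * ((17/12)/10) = 50721125/1438020244992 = 0.00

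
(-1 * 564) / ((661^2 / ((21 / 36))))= -329 / 436921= -0.00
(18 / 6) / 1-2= 1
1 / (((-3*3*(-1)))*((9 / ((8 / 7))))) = 8 / 567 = 0.01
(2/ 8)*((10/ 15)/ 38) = 1/ 228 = 0.00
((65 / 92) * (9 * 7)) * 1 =44.51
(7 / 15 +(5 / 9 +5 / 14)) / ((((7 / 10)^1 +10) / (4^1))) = 3476 / 6741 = 0.52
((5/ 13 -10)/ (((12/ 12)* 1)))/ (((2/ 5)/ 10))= -3125/ 13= -240.38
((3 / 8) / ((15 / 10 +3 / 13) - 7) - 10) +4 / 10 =-26499 / 2740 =-9.67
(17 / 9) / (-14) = -17 / 126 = -0.13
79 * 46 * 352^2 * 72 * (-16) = -518707740672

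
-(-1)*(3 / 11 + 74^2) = 60239 / 11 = 5476.27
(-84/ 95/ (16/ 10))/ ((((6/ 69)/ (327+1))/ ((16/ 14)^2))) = -362112/ 133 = -2722.65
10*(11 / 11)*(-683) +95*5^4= 52545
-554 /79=-7.01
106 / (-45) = -106 / 45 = -2.36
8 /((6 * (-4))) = -1 /3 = -0.33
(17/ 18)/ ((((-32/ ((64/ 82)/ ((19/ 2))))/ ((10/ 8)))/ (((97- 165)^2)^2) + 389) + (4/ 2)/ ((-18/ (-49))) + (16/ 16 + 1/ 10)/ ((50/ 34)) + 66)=11358856000/ 5546772422677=0.00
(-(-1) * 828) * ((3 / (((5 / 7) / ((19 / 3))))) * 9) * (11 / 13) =10902276 / 65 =167727.32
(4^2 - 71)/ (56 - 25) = -55/ 31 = -1.77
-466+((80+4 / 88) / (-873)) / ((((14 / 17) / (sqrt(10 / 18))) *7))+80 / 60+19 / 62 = -86371 / 186 - 9979 *sqrt(5) / 1882188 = -464.37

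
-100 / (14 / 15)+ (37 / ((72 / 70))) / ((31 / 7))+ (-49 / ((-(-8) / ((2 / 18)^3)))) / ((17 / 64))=-1065511721 / 10757124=-99.05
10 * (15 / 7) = 150 / 7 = 21.43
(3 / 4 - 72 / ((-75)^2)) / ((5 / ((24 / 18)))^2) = 0.05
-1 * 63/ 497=-9/ 71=-0.13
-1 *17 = -17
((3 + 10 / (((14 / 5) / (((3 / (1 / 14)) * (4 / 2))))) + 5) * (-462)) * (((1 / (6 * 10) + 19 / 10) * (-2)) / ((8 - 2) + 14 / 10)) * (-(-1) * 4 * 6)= 65456160 / 37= 1769085.41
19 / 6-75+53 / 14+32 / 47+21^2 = 368776 / 987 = 373.63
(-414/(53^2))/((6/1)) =-69/2809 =-0.02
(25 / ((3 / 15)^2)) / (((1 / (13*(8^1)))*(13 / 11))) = 55000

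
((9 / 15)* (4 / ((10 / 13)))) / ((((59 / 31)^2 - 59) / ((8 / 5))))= -299832 / 3326125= -0.09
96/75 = 32/25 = 1.28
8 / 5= 1.60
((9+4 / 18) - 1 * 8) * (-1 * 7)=-77 / 9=-8.56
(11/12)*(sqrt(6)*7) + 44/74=16.31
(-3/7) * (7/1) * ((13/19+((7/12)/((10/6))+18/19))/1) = -2259/380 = -5.94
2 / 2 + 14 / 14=2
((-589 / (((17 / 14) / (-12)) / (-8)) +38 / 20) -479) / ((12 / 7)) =-55980869 / 2040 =-27441.60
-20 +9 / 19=-371 / 19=-19.53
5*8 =40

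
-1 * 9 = -9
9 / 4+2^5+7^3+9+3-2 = 1549 / 4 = 387.25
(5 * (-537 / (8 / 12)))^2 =64883025 / 4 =16220756.25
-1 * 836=-836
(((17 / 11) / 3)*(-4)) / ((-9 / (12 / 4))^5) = 68 / 8019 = 0.01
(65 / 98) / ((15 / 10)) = 65 / 147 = 0.44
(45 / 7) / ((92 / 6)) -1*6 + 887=283817 / 322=881.42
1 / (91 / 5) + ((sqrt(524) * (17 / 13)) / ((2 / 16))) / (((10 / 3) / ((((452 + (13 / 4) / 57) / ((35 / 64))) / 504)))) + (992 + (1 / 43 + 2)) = 28034768 * sqrt(131) / 2723175 + 3889828 / 3913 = 1111.91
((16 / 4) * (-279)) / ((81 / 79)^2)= -773884 / 729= -1061.57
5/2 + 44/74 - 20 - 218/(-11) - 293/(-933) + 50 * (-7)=-263361055/759462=-346.77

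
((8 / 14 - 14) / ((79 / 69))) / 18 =-1081 / 1659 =-0.65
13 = 13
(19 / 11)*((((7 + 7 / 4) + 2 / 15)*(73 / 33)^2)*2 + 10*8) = 103625183 / 359370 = 288.35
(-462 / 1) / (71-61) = -231 / 5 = -46.20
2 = 2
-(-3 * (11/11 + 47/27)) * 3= 74/3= 24.67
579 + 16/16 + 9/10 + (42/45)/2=17441/30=581.37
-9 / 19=-0.47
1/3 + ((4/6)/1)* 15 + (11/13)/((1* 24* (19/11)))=20459/1976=10.35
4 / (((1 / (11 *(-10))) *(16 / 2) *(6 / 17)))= -935 / 6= -155.83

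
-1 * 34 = -34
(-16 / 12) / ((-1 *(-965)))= -0.00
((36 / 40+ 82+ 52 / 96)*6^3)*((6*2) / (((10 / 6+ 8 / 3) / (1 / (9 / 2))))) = 720936 / 65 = 11091.32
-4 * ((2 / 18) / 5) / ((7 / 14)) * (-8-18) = 208 / 45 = 4.62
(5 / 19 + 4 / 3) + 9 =604 / 57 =10.60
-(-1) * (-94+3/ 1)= -91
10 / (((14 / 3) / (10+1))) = 165 / 7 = 23.57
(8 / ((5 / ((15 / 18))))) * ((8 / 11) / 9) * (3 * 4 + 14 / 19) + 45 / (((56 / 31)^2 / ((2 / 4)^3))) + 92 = 1223899885 / 12870144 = 95.10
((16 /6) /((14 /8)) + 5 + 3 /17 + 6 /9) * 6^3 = 189360 /119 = 1591.26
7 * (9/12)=21/4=5.25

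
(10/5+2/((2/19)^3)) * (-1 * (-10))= 34335/2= 17167.50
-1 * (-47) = 47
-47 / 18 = -2.61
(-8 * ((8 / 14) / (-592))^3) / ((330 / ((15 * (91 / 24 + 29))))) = 0.00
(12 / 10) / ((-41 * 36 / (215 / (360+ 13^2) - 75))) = 3946 / 65067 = 0.06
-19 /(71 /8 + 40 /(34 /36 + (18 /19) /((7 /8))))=-737656 /1110643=-0.66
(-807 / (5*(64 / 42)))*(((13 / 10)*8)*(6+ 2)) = -220311 / 25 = -8812.44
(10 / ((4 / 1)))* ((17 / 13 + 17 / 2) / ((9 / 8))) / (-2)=-425 / 39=-10.90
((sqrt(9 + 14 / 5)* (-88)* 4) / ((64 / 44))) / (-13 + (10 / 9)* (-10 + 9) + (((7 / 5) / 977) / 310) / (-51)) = 58.91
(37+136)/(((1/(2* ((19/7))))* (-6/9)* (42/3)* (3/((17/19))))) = -2941/98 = -30.01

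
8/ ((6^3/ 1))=1/ 27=0.04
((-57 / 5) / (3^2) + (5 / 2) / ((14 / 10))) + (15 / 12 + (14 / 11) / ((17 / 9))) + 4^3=5218421 / 78540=66.44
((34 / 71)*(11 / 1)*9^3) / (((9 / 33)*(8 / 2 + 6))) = 499851 / 355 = 1408.03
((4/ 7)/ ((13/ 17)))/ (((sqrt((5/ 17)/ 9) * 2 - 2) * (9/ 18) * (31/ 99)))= -257499/ 104377 - 5049 * sqrt(85)/ 104377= -2.91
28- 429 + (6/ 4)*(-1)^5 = -805/ 2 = -402.50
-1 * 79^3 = -493039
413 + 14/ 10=2072/ 5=414.40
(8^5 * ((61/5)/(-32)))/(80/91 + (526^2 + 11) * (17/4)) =-372736/35084845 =-0.01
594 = 594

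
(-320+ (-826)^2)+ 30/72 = 8183477/12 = 681956.42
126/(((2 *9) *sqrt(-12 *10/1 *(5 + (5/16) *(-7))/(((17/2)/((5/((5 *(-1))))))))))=7 *sqrt(51)/45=1.11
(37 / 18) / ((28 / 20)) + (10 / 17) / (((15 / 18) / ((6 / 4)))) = 5413 / 2142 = 2.53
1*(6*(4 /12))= 2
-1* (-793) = 793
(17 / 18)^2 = 289 / 324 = 0.89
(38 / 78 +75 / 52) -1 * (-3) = 769 / 156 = 4.93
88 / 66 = 4 / 3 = 1.33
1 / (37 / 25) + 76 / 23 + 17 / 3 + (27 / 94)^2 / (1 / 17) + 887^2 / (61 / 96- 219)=-1698599956237261 / 472889810604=-3591.96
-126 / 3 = -42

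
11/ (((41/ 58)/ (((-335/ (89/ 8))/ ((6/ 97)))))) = -82927240/ 10947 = -7575.34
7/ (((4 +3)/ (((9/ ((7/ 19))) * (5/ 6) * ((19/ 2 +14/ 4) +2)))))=305.36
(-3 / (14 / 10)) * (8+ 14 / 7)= -150 / 7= -21.43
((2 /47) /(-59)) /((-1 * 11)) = 2 /30503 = 0.00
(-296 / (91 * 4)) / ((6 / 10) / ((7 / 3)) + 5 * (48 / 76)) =-0.24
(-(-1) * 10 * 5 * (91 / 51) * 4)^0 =1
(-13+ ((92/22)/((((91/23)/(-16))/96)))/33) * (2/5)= -1369678/55055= -24.88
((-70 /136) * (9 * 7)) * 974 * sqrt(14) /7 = -153405 * sqrt(14) /34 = -16882.03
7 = 7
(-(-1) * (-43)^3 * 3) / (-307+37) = 883.41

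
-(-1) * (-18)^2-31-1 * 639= -346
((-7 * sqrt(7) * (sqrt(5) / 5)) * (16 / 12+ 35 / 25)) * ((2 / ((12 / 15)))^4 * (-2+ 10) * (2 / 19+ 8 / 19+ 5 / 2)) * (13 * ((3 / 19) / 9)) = -10726625 * sqrt(35) / 12996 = -4883.01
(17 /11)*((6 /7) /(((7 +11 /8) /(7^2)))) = 5712 /737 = 7.75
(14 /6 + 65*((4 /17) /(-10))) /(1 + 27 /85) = 205 /336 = 0.61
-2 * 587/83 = -1174/83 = -14.14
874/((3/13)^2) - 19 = 147535/9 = 16392.78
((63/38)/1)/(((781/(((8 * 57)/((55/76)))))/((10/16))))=7182/8591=0.84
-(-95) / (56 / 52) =1235 / 14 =88.21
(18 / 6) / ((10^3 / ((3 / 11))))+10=110009 / 11000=10.00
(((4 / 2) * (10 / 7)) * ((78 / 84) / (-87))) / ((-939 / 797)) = 103610 / 4002957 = 0.03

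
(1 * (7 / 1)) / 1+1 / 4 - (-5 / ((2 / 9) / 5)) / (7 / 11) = 5153 / 28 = 184.04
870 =870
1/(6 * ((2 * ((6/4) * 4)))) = 1/72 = 0.01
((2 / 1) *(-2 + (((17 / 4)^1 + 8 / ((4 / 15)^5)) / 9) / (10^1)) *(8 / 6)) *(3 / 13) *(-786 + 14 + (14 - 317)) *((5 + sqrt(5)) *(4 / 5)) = -12186845 / 72 - 2437369 *sqrt(5) / 72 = -244957.89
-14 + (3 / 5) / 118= -8257 / 590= -13.99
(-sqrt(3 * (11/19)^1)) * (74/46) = -37 * sqrt(627)/437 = -2.12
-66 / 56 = -33 / 28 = -1.18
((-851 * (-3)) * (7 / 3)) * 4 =23828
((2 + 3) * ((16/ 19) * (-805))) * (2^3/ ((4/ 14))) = -1803200/ 19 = -94905.26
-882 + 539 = -343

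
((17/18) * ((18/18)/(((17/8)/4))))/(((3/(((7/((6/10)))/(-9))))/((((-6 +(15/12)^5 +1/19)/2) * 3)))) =657265/196992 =3.34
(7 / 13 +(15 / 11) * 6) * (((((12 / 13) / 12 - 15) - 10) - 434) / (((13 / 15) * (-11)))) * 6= 669564180 / 265837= 2518.70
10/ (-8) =-5/ 4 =-1.25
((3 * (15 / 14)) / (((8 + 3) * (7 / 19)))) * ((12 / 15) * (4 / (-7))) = -1368 / 3773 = -0.36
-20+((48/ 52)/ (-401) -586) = -3159090/ 5213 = -606.00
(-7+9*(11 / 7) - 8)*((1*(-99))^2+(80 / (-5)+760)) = -63270 / 7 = -9038.57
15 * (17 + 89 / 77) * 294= 880740 / 11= 80067.27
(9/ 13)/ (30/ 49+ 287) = 441/ 183209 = 0.00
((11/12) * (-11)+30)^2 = 57121/144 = 396.67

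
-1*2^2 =-4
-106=-106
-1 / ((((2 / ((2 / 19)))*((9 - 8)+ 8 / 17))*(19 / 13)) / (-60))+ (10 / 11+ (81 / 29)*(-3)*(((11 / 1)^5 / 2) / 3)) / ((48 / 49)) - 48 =-12694063474657 / 55276320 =-229647.41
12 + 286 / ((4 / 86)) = 6161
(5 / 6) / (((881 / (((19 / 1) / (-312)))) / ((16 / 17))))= -95 / 1752309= -0.00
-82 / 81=-1.01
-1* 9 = -9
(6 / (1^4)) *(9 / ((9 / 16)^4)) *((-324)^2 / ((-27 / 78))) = -163577856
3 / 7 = 0.43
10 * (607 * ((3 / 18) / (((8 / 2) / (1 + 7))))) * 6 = 12140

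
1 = 1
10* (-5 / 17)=-50 / 17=-2.94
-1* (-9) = 9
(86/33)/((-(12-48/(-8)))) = -43/297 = -0.14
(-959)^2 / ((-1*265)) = -919681 / 265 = -3470.49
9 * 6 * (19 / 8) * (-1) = -513 / 4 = -128.25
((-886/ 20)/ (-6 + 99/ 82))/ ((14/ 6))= 18163/ 4585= 3.96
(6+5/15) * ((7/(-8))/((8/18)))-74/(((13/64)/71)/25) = -269009987/416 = -646658.62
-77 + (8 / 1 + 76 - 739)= -732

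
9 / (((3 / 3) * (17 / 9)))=81 / 17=4.76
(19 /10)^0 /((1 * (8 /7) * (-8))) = -7 /64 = -0.11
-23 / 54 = -0.43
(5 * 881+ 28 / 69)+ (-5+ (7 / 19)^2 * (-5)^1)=4399.73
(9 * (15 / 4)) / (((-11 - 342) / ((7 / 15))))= -63 / 1412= -0.04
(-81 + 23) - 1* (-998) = 940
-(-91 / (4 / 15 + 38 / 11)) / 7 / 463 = 2145 / 284282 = 0.01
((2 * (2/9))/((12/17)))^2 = 0.40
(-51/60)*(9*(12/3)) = -153/5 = -30.60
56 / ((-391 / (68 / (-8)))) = 28 / 23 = 1.22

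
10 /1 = 10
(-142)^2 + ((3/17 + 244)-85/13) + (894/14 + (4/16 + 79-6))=127093755/6188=20538.75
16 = 16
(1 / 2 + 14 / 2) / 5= 3 / 2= 1.50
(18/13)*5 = 90/13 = 6.92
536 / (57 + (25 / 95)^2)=96748 / 10301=9.39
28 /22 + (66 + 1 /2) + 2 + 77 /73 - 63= 12571 /1606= 7.83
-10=-10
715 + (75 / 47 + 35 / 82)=2763405 / 3854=717.02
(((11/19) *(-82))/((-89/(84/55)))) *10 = 13776/1691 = 8.15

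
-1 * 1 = -1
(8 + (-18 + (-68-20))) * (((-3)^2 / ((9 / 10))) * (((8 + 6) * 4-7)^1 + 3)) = -50960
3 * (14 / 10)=21 / 5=4.20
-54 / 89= -0.61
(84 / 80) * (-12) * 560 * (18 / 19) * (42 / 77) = -762048 / 209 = -3646.16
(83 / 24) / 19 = 83 / 456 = 0.18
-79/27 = -2.93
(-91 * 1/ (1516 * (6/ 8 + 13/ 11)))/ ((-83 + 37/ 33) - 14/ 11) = 4719/ 12628280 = 0.00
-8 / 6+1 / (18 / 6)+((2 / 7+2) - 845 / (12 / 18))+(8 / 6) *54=-16719 / 14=-1194.21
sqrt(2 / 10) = sqrt(5) / 5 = 0.45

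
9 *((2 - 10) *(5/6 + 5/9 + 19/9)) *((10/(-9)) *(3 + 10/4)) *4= 6160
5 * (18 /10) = 9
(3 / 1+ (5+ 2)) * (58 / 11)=580 / 11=52.73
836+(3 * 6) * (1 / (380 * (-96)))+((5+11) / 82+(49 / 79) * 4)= 16516140043 / 19693120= 838.68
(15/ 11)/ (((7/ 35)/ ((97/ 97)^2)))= 75/ 11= 6.82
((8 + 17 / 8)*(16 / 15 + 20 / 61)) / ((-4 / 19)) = -163647 / 2440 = -67.07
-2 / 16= -1 / 8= -0.12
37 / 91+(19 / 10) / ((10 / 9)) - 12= -89939 / 9100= -9.88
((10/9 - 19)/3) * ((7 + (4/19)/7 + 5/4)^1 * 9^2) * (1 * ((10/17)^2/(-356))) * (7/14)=7598625/3909592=1.94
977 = 977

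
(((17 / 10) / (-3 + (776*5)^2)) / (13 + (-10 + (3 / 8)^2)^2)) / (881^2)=34816 / 26372748876735015265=0.00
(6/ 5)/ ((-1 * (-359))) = 6/ 1795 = 0.00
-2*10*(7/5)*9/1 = -252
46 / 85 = 0.54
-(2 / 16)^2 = -1 / 64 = -0.02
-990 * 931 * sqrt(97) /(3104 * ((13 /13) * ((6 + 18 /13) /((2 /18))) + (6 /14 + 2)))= -41936895 * sqrt(97) /9729488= -42.45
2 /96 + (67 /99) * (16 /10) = 8741 /7920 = 1.10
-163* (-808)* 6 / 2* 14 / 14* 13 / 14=2568228 / 7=366889.71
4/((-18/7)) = -14/9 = -1.56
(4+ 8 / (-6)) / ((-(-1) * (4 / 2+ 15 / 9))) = 8 / 11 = 0.73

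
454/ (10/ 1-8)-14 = 213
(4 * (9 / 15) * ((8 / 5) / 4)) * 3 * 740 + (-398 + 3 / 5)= 8669 / 5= 1733.80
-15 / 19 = -0.79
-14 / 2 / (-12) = 7 / 12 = 0.58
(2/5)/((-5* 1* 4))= -1/50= -0.02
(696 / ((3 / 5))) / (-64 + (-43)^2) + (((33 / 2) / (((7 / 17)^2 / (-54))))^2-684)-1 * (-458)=3381564890701 / 122451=27615657.62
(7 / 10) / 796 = 7 / 7960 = 0.00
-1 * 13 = -13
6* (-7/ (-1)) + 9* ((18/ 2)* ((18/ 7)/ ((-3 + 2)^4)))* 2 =3210/ 7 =458.57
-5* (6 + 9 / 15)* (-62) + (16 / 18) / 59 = 1086434 / 531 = 2046.02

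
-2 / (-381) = 2 / 381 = 0.01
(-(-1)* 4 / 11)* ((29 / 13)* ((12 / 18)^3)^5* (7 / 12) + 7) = 15675658348 / 6155681103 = 2.55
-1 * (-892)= 892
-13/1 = -13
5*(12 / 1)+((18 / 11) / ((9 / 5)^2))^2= 590560 / 9801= 60.26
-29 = -29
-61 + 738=677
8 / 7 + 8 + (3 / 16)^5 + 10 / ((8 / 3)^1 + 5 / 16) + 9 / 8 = 14300853803 / 1049624576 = 13.62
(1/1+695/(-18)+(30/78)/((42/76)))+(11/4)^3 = -844855/52416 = -16.12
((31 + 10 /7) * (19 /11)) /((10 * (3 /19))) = 81947 /2310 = 35.47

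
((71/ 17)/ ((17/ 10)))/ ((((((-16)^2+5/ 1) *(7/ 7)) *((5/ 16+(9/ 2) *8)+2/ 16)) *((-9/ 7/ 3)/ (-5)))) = 397600/ 131925321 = 0.00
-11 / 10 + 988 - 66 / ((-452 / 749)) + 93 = 671936 / 565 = 1189.27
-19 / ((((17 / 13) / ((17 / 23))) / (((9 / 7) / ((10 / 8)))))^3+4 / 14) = -3.53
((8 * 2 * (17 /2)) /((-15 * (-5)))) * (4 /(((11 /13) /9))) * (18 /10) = 190944 /1375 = 138.87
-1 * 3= -3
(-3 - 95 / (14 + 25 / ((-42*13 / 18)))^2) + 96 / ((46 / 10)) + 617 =20973755817 / 33064823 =634.32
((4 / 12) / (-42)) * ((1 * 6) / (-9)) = 1 / 189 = 0.01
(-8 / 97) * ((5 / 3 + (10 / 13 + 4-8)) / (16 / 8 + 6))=61 / 3783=0.02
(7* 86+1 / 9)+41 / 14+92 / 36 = 25519 / 42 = 607.60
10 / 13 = 0.77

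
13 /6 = 2.17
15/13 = 1.15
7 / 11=0.64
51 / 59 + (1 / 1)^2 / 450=23009 / 26550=0.87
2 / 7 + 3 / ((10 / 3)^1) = 83 / 70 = 1.19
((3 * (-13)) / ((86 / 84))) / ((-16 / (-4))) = -9.52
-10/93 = -0.11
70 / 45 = 14 / 9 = 1.56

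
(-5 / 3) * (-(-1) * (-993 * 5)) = 8275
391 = 391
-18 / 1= -18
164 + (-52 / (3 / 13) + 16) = -136 / 3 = -45.33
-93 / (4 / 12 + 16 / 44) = -3069 / 23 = -133.43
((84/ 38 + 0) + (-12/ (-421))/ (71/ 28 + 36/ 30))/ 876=1546601/ 610787642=0.00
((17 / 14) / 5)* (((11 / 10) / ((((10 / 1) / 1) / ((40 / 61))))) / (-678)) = -187 / 7237650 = -0.00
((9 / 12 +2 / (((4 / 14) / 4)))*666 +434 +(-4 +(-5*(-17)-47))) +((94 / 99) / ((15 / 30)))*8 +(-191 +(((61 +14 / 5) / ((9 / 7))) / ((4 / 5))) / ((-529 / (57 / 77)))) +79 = 4088835475 / 209484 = 19518.61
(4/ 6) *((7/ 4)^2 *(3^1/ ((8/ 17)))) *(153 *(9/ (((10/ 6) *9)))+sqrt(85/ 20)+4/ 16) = 833 *sqrt(17)/ 128+1533553/ 1280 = 1224.92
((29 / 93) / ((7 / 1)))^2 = 841 / 423801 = 0.00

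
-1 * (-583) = 583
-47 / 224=-0.21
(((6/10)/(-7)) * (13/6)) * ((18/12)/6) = -13/280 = -0.05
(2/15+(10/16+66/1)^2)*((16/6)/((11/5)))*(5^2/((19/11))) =106536575/1368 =77877.61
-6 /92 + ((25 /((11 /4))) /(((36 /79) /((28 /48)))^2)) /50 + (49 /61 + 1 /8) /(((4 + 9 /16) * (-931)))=22755153276521 /97872435416448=0.23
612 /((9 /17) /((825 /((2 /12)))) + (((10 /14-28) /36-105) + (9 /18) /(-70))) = -360498600 /62300857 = -5.79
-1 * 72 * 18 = -1296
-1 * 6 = -6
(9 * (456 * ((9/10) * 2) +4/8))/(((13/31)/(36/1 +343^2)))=2074358357.65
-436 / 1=-436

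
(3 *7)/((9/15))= 35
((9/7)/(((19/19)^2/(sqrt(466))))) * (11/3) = 33 * sqrt(466)/7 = 101.77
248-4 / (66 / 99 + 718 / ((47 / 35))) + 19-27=4528899 / 18871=239.99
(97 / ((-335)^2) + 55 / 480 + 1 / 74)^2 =2642671321072561 / 158900455578240000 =0.02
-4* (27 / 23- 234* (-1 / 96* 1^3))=-1329 / 92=-14.45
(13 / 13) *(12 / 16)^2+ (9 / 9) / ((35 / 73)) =1483 / 560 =2.65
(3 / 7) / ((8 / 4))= 3 / 14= 0.21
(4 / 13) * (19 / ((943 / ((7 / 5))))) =532 / 61295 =0.01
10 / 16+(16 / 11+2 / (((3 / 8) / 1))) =1957 / 264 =7.41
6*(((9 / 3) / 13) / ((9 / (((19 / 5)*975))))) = 570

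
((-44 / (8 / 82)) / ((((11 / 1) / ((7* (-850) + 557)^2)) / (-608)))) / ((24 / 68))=6162645729712 / 3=2054215243237.33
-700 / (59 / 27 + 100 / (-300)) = -378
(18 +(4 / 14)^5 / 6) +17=35.00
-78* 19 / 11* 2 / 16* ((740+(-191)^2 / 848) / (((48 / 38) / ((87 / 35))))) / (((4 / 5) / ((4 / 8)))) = -271105632291 / 16715776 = -16218.55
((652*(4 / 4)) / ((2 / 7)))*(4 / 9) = 9128 / 9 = 1014.22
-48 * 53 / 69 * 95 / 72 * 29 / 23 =-292030 / 4761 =-61.34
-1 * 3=-3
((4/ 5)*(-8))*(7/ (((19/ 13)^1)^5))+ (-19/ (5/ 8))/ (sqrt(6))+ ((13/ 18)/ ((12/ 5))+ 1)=-76*sqrt(6)/ 15 - 14485721417/ 2674186920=-17.83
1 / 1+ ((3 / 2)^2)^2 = 97 / 16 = 6.06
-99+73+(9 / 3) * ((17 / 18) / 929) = -144907 / 5574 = -26.00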